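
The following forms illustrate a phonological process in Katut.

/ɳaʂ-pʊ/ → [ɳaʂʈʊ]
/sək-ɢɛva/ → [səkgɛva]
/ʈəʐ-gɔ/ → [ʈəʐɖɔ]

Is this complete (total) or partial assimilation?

The segment that alternates is /p/, which surfaces as [ʈ] when adjacent to /ʂ/.
The change bilabial → retroflex matches the place of the preceding /ʂ/, identifying this as place assimilation.
Manner and voice are unchanged, so the assimilation is partial, not total.
The other alternating forms pattern the same way: /ɢ/ → [g] after /k/ (uvular → velar, matching velar); /g/ → [ɖ] after /ʐ/ (velar → retroflex, matching retroflex) — only place changes, and always toward the preceding segment.

partial assimilation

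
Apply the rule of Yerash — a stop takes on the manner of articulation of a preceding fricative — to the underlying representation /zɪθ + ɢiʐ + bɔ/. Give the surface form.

The rule targets /ɢ/ (voiced uvular stop), which sits after the trigger /θ/ (fricative).
A voiced uvular fricative is [ʁ], so the surface segment is [ʁ].
At the second juncture, /b/ likewise becomes [β] adjacent to /ʐ/.

[zɪθʁiʐβɔ]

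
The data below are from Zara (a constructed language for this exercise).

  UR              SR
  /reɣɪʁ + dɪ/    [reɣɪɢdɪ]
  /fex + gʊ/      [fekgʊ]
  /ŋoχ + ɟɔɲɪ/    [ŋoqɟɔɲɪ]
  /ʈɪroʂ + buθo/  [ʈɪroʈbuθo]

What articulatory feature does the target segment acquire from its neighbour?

manner

Comparing underlying and surface forms, /ʁ/ → [ɢ] is the alternation; the neighbouring /d/ is constant.
The change fricative → stop matches the manner of the following /d/, identifying this as manner assimilation.
The same holds elsewhere in the data: /x/ → [k] before /g/ (fricative → stop, matching a stop); /χ/ → [q] before /ɟ/ (fricative → stop, matching a stop); /ʂ/ → [ʈ] before /b/ (fricative → stop, matching a stop) — only manner changes, and always toward the following segment.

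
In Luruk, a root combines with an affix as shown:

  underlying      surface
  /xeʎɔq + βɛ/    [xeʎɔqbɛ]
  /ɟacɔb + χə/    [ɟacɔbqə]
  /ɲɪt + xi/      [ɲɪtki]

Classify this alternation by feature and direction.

progressive manner assimilation

Comparing underlying and surface forms, /β/ → [b] is the alternation; the neighbouring /q/ is constant.
/β/ is a fricative while /q/ is a stop; the output [b] is a stop, matching the trigger — so the feature that spreads is manner.
Place and voice are unchanged, so the assimilation is partial, not total.
Checking the remaining alternations: /χ/ → [q] after /b/ (fricative → stop, matching a stop); /x/ → [k] after /t/ (fricative → stop, matching a stop) — only manner changes, and always toward the preceding segment.
The trigger is the preceding segment, so the direction is progressive (perseverative).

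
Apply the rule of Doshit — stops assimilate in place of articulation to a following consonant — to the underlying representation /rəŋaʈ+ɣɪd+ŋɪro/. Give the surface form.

[rəŋakɣɪgŋɪro]

The rule targets /ʈ/ (voiceless retroflex stop), which sits before the trigger /ɣ/ (velar).
Changing only its place to velar gives [k] — the voiceless velar stop.
The same rule applies at the second boundary: /d/ → [g] next to /ŋ/.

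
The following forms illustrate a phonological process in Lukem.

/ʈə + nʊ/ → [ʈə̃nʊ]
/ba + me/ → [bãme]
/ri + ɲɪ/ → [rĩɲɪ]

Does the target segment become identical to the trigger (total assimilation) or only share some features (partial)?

partial assimilation

The vowel /ə/ surfaces as nasalised [ə̃] next to the following nasal /n/ — it has acquired the [+nasal] feature of its neighbour.
Likewise in the remaining data: /a/ → [ã] before /m/; /i/ → [ĩ] before /ɲ/ — each time a vowel is nasalised next to a following nasal.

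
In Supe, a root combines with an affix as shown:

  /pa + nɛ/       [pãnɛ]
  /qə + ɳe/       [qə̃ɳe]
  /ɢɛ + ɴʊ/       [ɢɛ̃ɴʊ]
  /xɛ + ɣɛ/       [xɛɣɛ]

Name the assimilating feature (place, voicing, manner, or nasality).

The vowel /a/ surfaces as nasalised [ã] next to the following nasal /n/ — it has acquired the [+nasal] feature of its neighbour.
Likewise in the remaining data: /ə/ → [ə̃] before /ɳ/; /ɛ/ → [ɛ̃] before /ɴ/ — each time a vowel is nasalised next to a following nasal.
No change occurs in [xɛɣɛ] because the vowel at the boundary is adjacent to an oral consonant, not a nasal (/ɛ/ next to /ɣ/).

nasality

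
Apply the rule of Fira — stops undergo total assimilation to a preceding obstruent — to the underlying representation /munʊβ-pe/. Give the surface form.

[munʊββe]

/p/ is the segment targeted by the rule; it sits immediately after /β/, so it assimilates completely and surfaces as [β].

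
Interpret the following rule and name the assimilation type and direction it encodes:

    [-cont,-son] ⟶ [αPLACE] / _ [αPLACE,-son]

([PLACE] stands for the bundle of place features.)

regressive place assimilation

The rule copies the place features (abbreviated [PLACE]) from the environment onto the target, so the assimilating feature is place.
The conditioning segment sits to the right of the focus bar, meaning the trigger follows the segment that changes — regressive assimilation.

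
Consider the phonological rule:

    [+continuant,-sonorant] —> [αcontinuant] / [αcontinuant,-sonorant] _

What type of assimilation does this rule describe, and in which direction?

progressive manner assimilation

The rule copies [continuant] (continuancy) from the environment onto the target fricatives; since [±continuant] encodes the stop/fricative manner contrast, the assimilating dimension is manner.
The conditioning segment sits to the left of the focus bar, meaning the trigger precedes the segment that changes — progressive assimilation.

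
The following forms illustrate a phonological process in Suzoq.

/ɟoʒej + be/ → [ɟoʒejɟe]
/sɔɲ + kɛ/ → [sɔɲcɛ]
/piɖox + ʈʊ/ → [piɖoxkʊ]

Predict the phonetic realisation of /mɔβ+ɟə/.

The data show progressive place assimilation: /b/ → [ɟ] after /j/; /k/ → [c] after /ɲ/; /ʈ/ → [k] after /x/. In each pair only place changes, matching the preceding consonant, while manner and voice stay constant.
/ɟ/ is a voiced palatal stop. The preceding trigger /β/ is bilabial, so /ɟ/ must become bilabial as well.
A voiced bilabial stop is [b], so the surface segment is [b].

[mɔβbə]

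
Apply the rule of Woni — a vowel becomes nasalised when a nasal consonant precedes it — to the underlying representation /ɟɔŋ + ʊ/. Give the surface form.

[ɟɔŋʊ̃]

/ʊ/ sits next to the nasal /ŋ/ and is therefore nasalised to [ʊ̃].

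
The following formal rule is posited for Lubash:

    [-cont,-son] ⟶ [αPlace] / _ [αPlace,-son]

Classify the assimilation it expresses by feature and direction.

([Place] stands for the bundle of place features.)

regressive place assimilation

The rule copies the place features (abbreviated [Place]) from the environment onto the target, so the assimilating feature is place.
The conditioning segment sits to the right of the focus bar, meaning the trigger follows the segment that changes — regressive assimilation.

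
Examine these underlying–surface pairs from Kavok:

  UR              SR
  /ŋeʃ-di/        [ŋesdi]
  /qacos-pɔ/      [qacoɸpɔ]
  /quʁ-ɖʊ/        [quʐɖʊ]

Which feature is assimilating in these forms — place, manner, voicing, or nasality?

place

The segment that alternates is /ʃ/, which surfaces as [s] when adjacent to /d/.
/ʃ/ is postalveolar while /d/ is alveolar; the output [s] is alveolar, matching the trigger — so the feature that spreads is place.
The other alternating forms pattern the same way: /s/ → [ɸ] before /p/ (alveolar → bilabial, matching bilabial); /ʁ/ → [ʐ] before /ɖ/ (uvular → retroflex, matching retroflex) — only place changes, and always toward the following segment.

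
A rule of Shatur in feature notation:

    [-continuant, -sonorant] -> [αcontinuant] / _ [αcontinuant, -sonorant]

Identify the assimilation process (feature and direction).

The shared variable α links the value of [continuant] on the target to that of the neighbouring obstruent. [continuant] distinguishes stops from fricatives — a manner-of-articulation feature — so this is manner assimilation.
Since the environment is written after the underscore, the trigger follows the target; the direction is regressive.

regressive manner assimilation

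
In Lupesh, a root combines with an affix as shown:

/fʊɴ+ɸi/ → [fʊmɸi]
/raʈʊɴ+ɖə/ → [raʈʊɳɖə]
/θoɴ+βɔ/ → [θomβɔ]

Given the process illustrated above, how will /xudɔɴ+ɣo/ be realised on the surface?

The data show regressive place assimilation: /ɴ/ → [m] before /ɸ/; /ɴ/ → [ɳ] before /ɖ/; /ɴ/ → [m] before /β/. In each pair only place changes, matching the following consonant, while manner and voice stay constant.
The rule targets /ɴ/ (voiced uvular nasal), which sits before the trigger /ɣ/ (velar).
The voiced velar nasal is [ŋ], so /ɴ/ → [ŋ].

[xudɔŋɣo]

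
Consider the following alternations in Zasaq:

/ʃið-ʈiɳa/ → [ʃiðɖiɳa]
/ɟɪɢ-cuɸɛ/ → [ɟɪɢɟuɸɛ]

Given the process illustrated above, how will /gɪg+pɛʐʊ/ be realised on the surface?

The data show progressive voicing assimilation: /ʈ/ → [ɖ] after /ð/; /c/ → [ɟ] after /ɢ/. In each pair only voicing changes, matching the preceding consonant, while place and manner stay constant.
/p/ is a voiceless bilabial stop. The preceding trigger /g/ is voiced, so /p/ must become voiced as well.
Changing only its voicing to voiced gives [b] — the voiced bilabial stop.

[gɪgbɛʐʊ]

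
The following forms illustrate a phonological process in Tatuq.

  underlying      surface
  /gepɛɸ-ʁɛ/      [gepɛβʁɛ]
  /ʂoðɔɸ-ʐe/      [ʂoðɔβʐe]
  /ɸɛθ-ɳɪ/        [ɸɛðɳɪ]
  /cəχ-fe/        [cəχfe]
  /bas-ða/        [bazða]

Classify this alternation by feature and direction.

Underlying /ɸ/ is realised as [β] next to /ʁ/; /ʁ/ itself does not change.
The change voiceless → voiced matches the voicing of the following /ʁ/, identifying this as voicing assimilation.
Place and manner are unchanged, so the assimilation is partial, not total.
Checking the remaining alternations: /ɸ/ → [β] before /ʐ/ (voiceless → voiced, matching voiced); /θ/ → [ð] before /ɳ/ (voiceless → voiced, matching voiced); /s/ → [z] before /ð/ (voiceless → voiced, matching voiced) — only voicing changes, and always toward the following segment.
No alternation appears in [cəχfe]: there the adjacent consonants already agree in voicing (/χ/ and /f/ are both voiceless), so this form is consistent with the same rule.
The trigger is the following segment, so the direction is regressive (anticipatory).

regressive voicing assimilation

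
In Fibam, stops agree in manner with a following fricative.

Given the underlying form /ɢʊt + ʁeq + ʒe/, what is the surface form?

[ɢʊsʁeχʒe]

The rule targets /t/ (voiceless alveolar stop), which sits before the trigger /ʁ/ (fricative).
Changing only its manner to fricative gives [s] — the voiceless alveolar fricative.
The same rule applies at the second boundary: /q/ → [χ] next to /ʒ/.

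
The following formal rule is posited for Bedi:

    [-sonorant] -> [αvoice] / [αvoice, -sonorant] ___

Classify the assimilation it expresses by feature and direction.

The rule copies [voice] from the environment onto the target, so the assimilating feature is voicing.
The conditioning segment sits to the left of the focus bar, meaning the trigger precedes the segment that changes — progressive assimilation.

progressive voicing assimilation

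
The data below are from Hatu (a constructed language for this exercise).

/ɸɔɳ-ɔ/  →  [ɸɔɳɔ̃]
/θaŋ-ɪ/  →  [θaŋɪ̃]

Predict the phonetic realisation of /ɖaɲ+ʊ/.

The data show progressive nasality assimilation (vowel nasalisation): /ɔ/ → [ɔ̃] after /ɳ/; /ɪ/ → [ɪ̃] after /ŋ/ — a vowel is nasalised by an immediately preceding nasal consonant.
The vowel /ʊ/ is adjacent to the preceding nasal /ɲ/, so it acquires [+nasal] and surfaces as [ʊ̃].

[ɖaɲʊ̃]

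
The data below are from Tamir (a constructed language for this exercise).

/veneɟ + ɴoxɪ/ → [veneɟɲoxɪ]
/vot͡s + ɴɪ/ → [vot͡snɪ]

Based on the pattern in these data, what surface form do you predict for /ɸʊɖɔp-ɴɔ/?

[ɸʊɖɔpmɔ]

The data show progressive place assimilation: /ɴ/ → [ɲ] after /ɟ/; /ɴ/ → [n] after /t͡s/. In each pair only place changes, matching the preceding consonant, while manner and voice stay constant.
/ɴ/ is a voiced uvular nasal. The preceding trigger /p/ is bilabial, so /ɴ/ must become bilabial as well.
Changing only its place to bilabial gives [m] — the voiced bilabial nasal.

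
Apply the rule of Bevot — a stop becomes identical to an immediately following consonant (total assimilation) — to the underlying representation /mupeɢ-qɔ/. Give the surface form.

/ɢ/ is the segment targeted by the rule; it sits immediately before /q/, so it assimilates completely and surfaces as [q].

[mupeqqɔ]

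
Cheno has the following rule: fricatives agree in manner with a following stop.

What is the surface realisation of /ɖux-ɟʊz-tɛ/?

The rule targets /x/ (voiceless velar fricative), which sits before the trigger /ɟ/ (stop).
A voiceless velar stop is [k], so the surface segment is [k].
The same rule applies at the second boundary: /z/ → [d] next to /t/.

[ɖukɟʊdtɛ]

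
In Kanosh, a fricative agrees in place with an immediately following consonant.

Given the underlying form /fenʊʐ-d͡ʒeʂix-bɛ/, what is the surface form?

[fenʊʒd͡ʒeʂiɸbɛ]

/ʐ/ is a voiced retroflex fricative. The following trigger /d͡ʒ/ is postalveolar, so /ʐ/ must become postalveolar as well.
A voiced postalveolar fricative is [ʒ], so the surface segment is [ʒ].
At the second juncture, /x/ likewise becomes [ɸ] adjacent to /b/.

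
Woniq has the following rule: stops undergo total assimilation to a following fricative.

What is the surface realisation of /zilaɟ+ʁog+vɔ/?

[zilaʁʁovvɔ]

/ɟ/ is the segment targeted by the rule; it sits immediately before /ʁ/, so it assimilates completely and surfaces as [ʁ].
At the second juncture, /g/ likewise becomes [v] adjacent to /v/.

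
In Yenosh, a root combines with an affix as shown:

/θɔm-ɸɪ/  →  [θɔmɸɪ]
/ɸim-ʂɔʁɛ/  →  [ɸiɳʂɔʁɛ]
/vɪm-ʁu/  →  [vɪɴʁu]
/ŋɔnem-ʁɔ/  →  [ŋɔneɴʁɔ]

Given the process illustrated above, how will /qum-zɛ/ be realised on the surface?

The data show regressive place assimilation: /m/ → [ɳ] before /ʂ/; /m/ → [ɴ] before /ʁ/. In each pair only place changes, matching the following consonant, while manner and voice stay constant.
No alternation appears in [θɔmɸɪ]: there the adjacent consonants already agree in place (/m/ and /ɸ/ are both bilabial), so this form is consistent with the same rule.
The rule targets /m/ (voiced bilabial nasal), which sits before the trigger /z/ (alveolar).
Changing only its place to alveolar gives [n] — the voiced alveolar nasal.

[qunzɛ]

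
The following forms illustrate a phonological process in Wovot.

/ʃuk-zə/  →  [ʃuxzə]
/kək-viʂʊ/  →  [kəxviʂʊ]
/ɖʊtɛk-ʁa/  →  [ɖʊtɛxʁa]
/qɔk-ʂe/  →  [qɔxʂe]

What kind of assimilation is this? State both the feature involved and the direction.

Comparing underlying and surface forms, /k/ → [x] is the alternation; the neighbouring /z/ is constant.
The change stop → fricative matches the manner of the following /z/, identifying this as manner assimilation.
Place and voice are unchanged, so the assimilation is partial, not total.
The same holds elsewhere in the data: /k/ → [x] before /v/ (stop → fricative, matching a fricative); /k/ → [x] before /ʁ/ (stop → fricative, matching a fricative); /k/ → [x] before /ʂ/ (stop → fricative, matching a fricative) — only manner changes, and always toward the following segment.
Since the segment that changes precedes the conditioning segment, the assimilation is regressive.

regressive manner assimilation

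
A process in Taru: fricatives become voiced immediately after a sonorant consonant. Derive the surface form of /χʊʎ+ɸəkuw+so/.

The rule targets /ɸ/ (voiceless bilabial fricative), which sits after the trigger /ʎ/ (voiced).
A voiced bilabial fricative is [β], so the surface segment is [β].
The same rule applies at the second boundary: /s/ → [z] next to /w/.

[χʊʎβəkuwzo]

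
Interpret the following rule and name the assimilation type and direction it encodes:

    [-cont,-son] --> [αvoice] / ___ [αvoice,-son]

The shared variable α links the value of [voice] on the target to the same value on the neighbouring segment, so voicing is the feature that assimilates.
Since the environment is written after the underscore, the trigger follows the target; the direction is regressive.

regressive voicing assimilation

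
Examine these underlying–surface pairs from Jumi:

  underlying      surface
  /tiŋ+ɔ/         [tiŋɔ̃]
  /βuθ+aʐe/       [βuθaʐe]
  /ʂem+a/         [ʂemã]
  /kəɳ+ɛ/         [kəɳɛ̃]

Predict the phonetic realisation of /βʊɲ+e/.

[βʊɲẽ]

The data show progressive nasality assimilation (vowel nasalisation): /ɔ/ → [ɔ̃] after /ŋ/; /a/ → [ã] after /m/; /ɛ/ → [ɛ̃] after /ɳ/ — a vowel is nasalised by an immediately preceding nasal consonant.
No change occurs in [βuθaʐe] because the vowel at the boundary is adjacent to an oral consonant, not a nasal (/a/ next to /θ/).
/e/ sits next to the nasal /ɲ/ and is therefore nasalised to [ẽ].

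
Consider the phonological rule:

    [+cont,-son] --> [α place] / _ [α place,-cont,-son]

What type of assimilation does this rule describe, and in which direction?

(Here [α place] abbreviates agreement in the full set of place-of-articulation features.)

regressive place assimilation

The shared variable α links the value of the place features (abbreviated [place]) on the target to the same value on the neighbouring segment, so place is the feature that assimilates.
The conditioning segment sits to the right of the focus bar, meaning the trigger follows the segment that changes — regressive assimilation.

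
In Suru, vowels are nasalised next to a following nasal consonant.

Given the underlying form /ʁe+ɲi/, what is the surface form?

[ʁẽɲi]

/e/ sits next to the nasal /ɲ/ and is therefore nasalised to [ẽ].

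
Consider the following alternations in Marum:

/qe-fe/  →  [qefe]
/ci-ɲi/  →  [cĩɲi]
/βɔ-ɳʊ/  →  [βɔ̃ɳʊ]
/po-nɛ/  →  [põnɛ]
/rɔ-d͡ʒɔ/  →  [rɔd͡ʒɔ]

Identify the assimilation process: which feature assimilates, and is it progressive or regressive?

regressive nasality assimilation (vowel nasalisation)

The vowel /i/ surfaces as nasalised [ĩ] next to the following nasal /ɲ/ — it has acquired the [+nasal] feature of its neighbour.
The other forms show the same pattern: /ɔ/ → [ɔ̃] before /ɳ/; /o/ → [õ] before /n/ — each time a vowel is nasalised next to a following nasal.
No change occurs in [qefe], [rɔd͡ʒɔ] because the vowel at the boundary is adjacent to an oral consonant, not a nasal (/e/ next to /f/; /ɔ/ next to /d͡ʒ/).
Because the conditioning nasal is to the right of the vowel that changes, the process is regressive (anticipatory).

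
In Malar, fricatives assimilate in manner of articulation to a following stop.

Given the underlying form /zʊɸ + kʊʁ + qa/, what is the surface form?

[zʊpkʊɢqa]

The rule targets /ɸ/ (voiceless bilabial fricative), which sits before the trigger /k/ (stop).
A voiceless bilabial stop is [p], so the surface segment is [p].
The same rule applies at the second boundary: /ʁ/ → [ɢ] next to /q/.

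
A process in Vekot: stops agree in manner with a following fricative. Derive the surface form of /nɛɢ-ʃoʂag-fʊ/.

/ɢ/ is a voiced uvular stop. The following trigger /ʃ/ is a fricative, so /ɢ/ must become a fricative as well.
A voiced uvular fricative is [ʁ], so the surface segment is [ʁ].
The same rule applies at the second boundary: /g/ → [ɣ] next to /f/.

[nɛʁʃoʂaɣfʊ]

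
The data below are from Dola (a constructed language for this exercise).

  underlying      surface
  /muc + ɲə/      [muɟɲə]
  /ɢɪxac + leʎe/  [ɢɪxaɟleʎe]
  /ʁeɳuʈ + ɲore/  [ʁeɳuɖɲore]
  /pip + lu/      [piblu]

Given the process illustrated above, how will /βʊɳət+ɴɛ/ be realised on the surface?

The data show regressive voicing assimilation: /c/ → [ɟ] before /ɲ/; /c/ → [ɟ] before /l/; /ʈ/ → [ɖ] before /ɲ/; /p/ → [b] before /l/. In each pair only voicing changes, matching the following consonant, while place and manner stay constant.
The rule targets /t/ (voiceless alveolar stop), which sits before the trigger /ɴ/ (voiced).
Changing only its voicing to voiced gives [d] — the voiced alveolar stop.

[βʊɳədɴɛ]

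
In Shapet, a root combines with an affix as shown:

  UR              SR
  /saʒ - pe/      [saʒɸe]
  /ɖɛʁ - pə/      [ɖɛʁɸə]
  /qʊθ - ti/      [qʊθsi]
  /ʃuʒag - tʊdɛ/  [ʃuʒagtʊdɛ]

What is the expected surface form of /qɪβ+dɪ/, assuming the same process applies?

[qɪβzɪ]

The data show progressive manner assimilation: /p/ → [ɸ] after /ʒ/; /p/ → [ɸ] after /ʁ/; /t/ → [s] after /θ/. In each pair only manner changes, matching the preceding consonant, while place and voice stay constant.
Nothing changes in [ʃuʒagtʊdɛ]: there the adjacent consonants already agree in manner (/t/ and /g/ are both stops), so this form is consistent with the same rule.
/d/ is a voiced alveolar stop. The preceding trigger /β/ is a fricative, so /d/ must become a fricative as well.
A voiced alveolar fricative is [z], so the surface segment is [z].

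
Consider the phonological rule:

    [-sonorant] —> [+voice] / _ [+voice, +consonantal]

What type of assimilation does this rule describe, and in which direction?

regressive voicing assimilation

The target ([-sonorant], obstruents) acquires [+voice] next to a voiced consonant ([+voice, +consonantal]) — it takes on the voicing of its neighbour, so the feature that spreads is voicing.
Since the environment is written after the underscore, the trigger follows the target; the direction is regressive.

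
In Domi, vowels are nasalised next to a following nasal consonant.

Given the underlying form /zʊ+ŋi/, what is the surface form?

/ʊ/ sits next to the nasal /ŋ/ and is therefore nasalised to [ʊ̃].

[zʊ̃ŋi]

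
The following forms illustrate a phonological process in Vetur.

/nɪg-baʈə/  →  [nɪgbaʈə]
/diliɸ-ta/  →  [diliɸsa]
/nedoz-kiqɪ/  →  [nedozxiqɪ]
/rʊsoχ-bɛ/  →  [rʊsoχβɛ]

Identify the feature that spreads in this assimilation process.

manner

Comparing underlying and surface forms, /t/ → [s] is the alternation; the neighbouring /ɸ/ is constant.
The change stop → fricative matches the manner of the preceding /ɸ/, identifying this as manner assimilation.
Checking the remaining alternations: /k/ → [x] after /z/ (stop → fricative, matching a fricative); /b/ → [β] after /χ/ (stop → fricative, matching a fricative) — only manner changes, and always toward the preceding segment.
Nothing changes in [nɪgbaʈə]: there the adjacent consonants already agree in manner (/b/ and /g/ are both stops), so this form is consistent with the same rule.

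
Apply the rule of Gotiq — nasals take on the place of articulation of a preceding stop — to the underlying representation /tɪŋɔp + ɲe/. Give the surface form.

[tɪŋɔpme]

/ɲ/ is a voiced palatal nasal. The preceding trigger /p/ is bilabial, so /ɲ/ must become bilabial as well.
Changing only its place to bilabial gives [m] — the voiced bilabial nasal.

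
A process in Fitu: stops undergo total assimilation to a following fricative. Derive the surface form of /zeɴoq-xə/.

/q/ is the segment targeted by the rule; it sits immediately before /x/, so it assimilates completely and surfaces as [x].

[zeɴoxxə]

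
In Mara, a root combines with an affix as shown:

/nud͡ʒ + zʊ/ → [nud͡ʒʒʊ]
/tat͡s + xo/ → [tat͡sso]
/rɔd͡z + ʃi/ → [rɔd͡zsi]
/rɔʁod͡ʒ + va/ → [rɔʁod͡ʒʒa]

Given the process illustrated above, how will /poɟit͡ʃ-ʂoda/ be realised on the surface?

[poɟit͡ʃʃoda]

The data show progressive place assimilation: /z/ → [ʒ] after /d͡ʒ/; /x/ → [s] after /t͡s/; /ʃ/ → [s] after /d͡z/; /v/ → [ʒ] after /d͡ʒ/. In each pair only place changes, matching the preceding consonant, while manner and voice stay constant.
The rule targets /ʂ/ (voiceless retroflex fricative), which sits after the trigger /t͡ʃ/ (postalveolar).
The voiceless postalveolar fricative is [ʃ], so /ʂ/ → [ʃ].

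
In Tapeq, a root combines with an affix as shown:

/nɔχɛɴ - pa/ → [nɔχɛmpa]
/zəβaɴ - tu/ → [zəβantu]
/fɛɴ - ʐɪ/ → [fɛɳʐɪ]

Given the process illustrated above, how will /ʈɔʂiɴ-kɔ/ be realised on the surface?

[ʈɔʂiŋkɔ]

The data show regressive place assimilation: /ɴ/ → [m] before /p/; /ɴ/ → [n] before /t/; /ɴ/ → [ɳ] before /ʐ/. In each pair only place changes, matching the following consonant, while manner and voice stay constant.
/ɴ/ is a voiced uvular nasal. The following trigger /k/ is velar, so /ɴ/ must become velar as well.
Changing only its place to velar gives [ŋ] — the voiced velar nasal.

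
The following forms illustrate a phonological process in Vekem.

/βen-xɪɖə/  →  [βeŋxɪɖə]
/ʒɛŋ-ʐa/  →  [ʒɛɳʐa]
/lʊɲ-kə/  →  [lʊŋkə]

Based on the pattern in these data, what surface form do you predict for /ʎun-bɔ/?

The data show regressive place assimilation: /n/ → [ŋ] before /x/; /ŋ/ → [ɳ] before /ʐ/; /ɲ/ → [ŋ] before /k/. In each pair only place changes, matching the following consonant, while manner and voice stay constant.
The rule targets /n/ (voiced alveolar nasal), which sits before the trigger /b/ (bilabial).
A voiced bilabial nasal is [m], so the surface segment is [m].

[ʎumbɔ]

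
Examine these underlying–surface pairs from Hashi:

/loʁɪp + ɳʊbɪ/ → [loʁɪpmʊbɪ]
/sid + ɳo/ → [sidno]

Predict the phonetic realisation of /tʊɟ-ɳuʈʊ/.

[tʊɟɲuʈʊ]

The data show progressive place assimilation: /ɳ/ → [m] after /p/; /ɳ/ → [n] after /d/. In each pair only place changes, matching the preceding consonant, while manner and voice stay constant.
/ɳ/ is a voiced retroflex nasal. The preceding trigger /ɟ/ is palatal, so /ɳ/ must become palatal as well.
Changing only its place to palatal gives [ɲ] — the voiced palatal nasal.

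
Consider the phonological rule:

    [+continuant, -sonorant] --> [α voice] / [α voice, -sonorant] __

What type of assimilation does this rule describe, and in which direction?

progressive voicing assimilation

The shared variable α links the value of [voice] on the target to the same value on the neighbouring segment, so voicing is the feature that assimilates.
Since the environment is written before the underscore, the trigger precedes the target; the direction is progressive.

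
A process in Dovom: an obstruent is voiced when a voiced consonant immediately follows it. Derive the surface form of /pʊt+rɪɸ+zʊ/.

/t/ is a voiceless alveolar stop. The following trigger /r/ is voiced, so /t/ must become voiced as well.
The voiced alveolar stop is [d], so /t/ → [d].
The same rule applies at the second boundary: /ɸ/ → [β] next to /z/.

[pʊdrɪβzʊ]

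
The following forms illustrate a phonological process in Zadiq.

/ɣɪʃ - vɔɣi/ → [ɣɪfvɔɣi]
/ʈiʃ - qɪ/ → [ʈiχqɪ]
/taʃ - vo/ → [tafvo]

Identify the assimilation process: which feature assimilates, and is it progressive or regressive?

Underlying /ʃ/ is realised as [f] next to /v/; /v/ itself does not change.
The change postalveolar → labiodental matches the place of the following /v/, identifying this as place assimilation.
Manner and voice are unchanged, so the assimilation is partial, not total.
Checking the remaining alternation: /ʃ/ → [χ] before /q/ (postalveolar → uvular, matching uvular) — only place changes, and always toward the following segment.
The trigger is the following segment, so the direction is regressive (anticipatory).

regressive place assimilation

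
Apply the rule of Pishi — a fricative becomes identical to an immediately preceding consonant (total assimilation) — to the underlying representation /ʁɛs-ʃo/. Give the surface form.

/ʃ/ is the segment targeted by the rule; it sits immediately after /s/, so it assimilates completely and surfaces as [s].

[ʁɛsso]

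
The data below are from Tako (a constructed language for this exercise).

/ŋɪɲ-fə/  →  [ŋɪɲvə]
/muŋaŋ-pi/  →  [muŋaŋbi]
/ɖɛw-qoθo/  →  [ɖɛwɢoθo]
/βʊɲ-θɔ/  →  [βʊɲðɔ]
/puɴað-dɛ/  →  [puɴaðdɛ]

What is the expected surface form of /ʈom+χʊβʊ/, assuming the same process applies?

The data show progressive voicing assimilation: /f/ → [v] after /ɲ/; /p/ → [b] after /ŋ/; /q/ → [ɢ] after /w/; /θ/ → [ð] after /ɲ/. In each pair only voicing changes, matching the preceding consonant, while place and manner stay constant.
No alternation appears in [puɴaðdɛ]: there the adjacent consonants already agree in voicing (/d/ and /ð/ are both voiced), so this form is consistent with the same rule.
The rule targets /χ/ (voiceless uvular fricative), which sits after the trigger /m/ (voiced).
Changing only its voicing to voiced gives [ʁ] — the voiced uvular fricative.

[ʈomʁʊβʊ]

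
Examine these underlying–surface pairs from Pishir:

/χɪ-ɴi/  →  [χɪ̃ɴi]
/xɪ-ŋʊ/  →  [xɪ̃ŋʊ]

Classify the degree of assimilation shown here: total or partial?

partial assimilation

The vowel /ɪ/ surfaces as nasalised [ɪ̃] next to the following nasal /ɴ/ — it has acquired the [+nasal] feature of its neighbour.
Likewise in the remaining data: /ɪ/ → [ɪ̃] before /ŋ/ — each time a vowel is nasalised next to a following nasal.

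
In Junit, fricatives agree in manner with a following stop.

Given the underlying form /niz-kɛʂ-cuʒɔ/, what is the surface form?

[nidkɛʈcuʒɔ]

The rule targets /z/ (voiced alveolar fricative), which sits before the trigger /k/ (stop).
The voiced alveolar stop is [d], so /z/ → [d].
The same rule applies at the second boundary: /ʂ/ → [ʈ] next to /c/.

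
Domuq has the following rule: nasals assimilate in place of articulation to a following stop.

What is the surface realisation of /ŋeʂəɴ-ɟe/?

The rule targets /ɴ/ (voiced uvular nasal), which sits before the trigger /ɟ/ (palatal).
Changing only its place to palatal gives [ɲ] — the voiced palatal nasal.

[ŋeʂəɲɟe]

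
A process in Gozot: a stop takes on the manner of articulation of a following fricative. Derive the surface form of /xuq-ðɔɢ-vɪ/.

The rule targets /q/ (voiceless uvular stop), which sits before the trigger /ð/ (fricative).
The voiceless uvular fricative is [χ], so /q/ → [χ].
At the second juncture, /ɢ/ likewise becomes [ʁ] adjacent to /v/.

[xuχðɔʁvɪ]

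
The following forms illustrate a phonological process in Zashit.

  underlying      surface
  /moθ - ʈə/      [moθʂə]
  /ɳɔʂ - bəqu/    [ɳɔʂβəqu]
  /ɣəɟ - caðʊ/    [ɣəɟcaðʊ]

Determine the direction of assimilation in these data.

progressive

The segment that alternates is /ʈ/, which surfaces as [ʂ] when adjacent to /θ/.
The change stop → fricative matches the manner of the preceding /θ/, identifying this as manner assimilation.
The same holds elsewhere in the data: /b/ → [β] after /ʂ/ (stop → fricative, matching a fricative) — only manner changes, and always toward the preceding segment.
No alternation appears in [ɣəɟcaðʊ]: there the adjacent consonants already agree in manner (/c/ and /ɟ/ are both stops), so this form is consistent with the same rule.
The trigger is the preceding segment, so the direction is progressive (perseverative).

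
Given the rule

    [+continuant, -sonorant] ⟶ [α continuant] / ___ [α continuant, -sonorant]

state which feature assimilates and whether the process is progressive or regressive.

regressive manner assimilation

The shared variable α links the value of [continuant] on the target to that of the neighbouring obstruent. [continuant] distinguishes stops from fricatives — a manner-of-articulation feature — so this is manner assimilation.
Since the environment is written after the underscore, the trigger follows the target; the direction is regressive.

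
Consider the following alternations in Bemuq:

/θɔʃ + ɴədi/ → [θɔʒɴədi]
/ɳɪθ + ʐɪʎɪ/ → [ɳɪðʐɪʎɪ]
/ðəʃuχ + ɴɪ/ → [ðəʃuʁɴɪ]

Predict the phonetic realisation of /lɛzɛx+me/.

The data show regressive voicing assimilation: /ʃ/ → [ʒ] before /ɴ/; /θ/ → [ð] before /ʐ/; /χ/ → [ʁ] before /ɴ/. In each pair only voicing changes, matching the following consonant, while place and manner stay constant.
The rule targets /x/ (voiceless velar fricative), which sits before the trigger /m/ (voiced).
The voiced velar fricative is [ɣ], so /x/ → [ɣ].

[lɛzɛɣme]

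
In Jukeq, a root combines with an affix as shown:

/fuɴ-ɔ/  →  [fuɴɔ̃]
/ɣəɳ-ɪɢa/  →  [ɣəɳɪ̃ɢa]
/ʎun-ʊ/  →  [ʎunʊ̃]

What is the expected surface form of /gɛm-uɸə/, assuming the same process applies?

[gɛmũɸə]

The data show progressive nasality assimilation (vowel nasalisation): /ɔ/ → [ɔ̃] after /ɴ/; /ɪ/ → [ɪ̃] after /ɳ/; /ʊ/ → [ʊ̃] after /n/ — a vowel is nasalised by an immediately preceding nasal consonant.
The vowel /u/ is adjacent to the preceding nasal /m/, so it acquires [+nasal] and surfaces as [ũ].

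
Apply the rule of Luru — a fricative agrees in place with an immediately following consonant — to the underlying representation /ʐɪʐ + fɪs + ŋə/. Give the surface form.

[ʐɪvfɪxŋə]

The rule targets /ʐ/ (voiced retroflex fricative), which sits before the trigger /f/ (labiodental).
A voiced labiodental fricative is [v], so the surface segment is [v].
At the second juncture, /s/ likewise becomes [x] adjacent to /ŋ/.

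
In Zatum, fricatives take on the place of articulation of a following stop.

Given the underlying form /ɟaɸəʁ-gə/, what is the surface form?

The rule targets /ʁ/ (voiced uvular fricative), which sits before the trigger /g/ (velar).
A voiced velar fricative is [ɣ], so the surface segment is [ɣ].

[ɟaɸəɣgə]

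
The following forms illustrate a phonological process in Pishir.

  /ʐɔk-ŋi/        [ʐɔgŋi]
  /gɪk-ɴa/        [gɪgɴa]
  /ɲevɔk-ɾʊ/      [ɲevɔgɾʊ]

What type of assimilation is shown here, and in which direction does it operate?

Comparing underlying and surface forms, /k/ → [g] is the alternation; the neighbouring /ŋ/ is constant.
/k/ is voiceless while /ŋ/ is voiced; the output [g] is voiced, matching the trigger — so the feature that spreads is voicing.
Place and manner are unchanged, so the assimilation is partial, not total.
Checking the remaining alternations: /k/ → [g] before /ɴ/ (voiceless → voiced, matching voiced); /k/ → [g] before /ɾ/ (voiceless → voiced, matching voiced) — only voicing changes, and always toward the following segment.
The trigger is the following segment, so the direction is regressive (anticipatory).

regressive voicing assimilation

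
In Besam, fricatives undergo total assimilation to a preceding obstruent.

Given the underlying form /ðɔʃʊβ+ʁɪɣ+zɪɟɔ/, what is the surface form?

/ʁ/ is the segment targeted by the rule; it sits immediately after /β/, so it assimilates completely and surfaces as [β].
At the second juncture, /z/ likewise becomes [ɣ] adjacent to /ɣ/.

[ðɔʃʊββɪɣɣɪɟɔ]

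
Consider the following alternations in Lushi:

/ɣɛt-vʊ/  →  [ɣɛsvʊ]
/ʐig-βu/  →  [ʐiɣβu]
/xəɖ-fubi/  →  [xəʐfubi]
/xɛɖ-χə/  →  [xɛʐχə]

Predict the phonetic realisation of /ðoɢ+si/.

[ðoʁsi]

The data show regressive manner assimilation: /t/ → [s] before /v/; /g/ → [ɣ] before /β/; /ɖ/ → [ʐ] before /f/; /ɖ/ → [ʐ] before /χ/. In each pair only manner changes, matching the following consonant, while place and voice stay constant.
/ɢ/ is a voiced uvular stop. The following trigger /s/ is a fricative, so /ɢ/ must become a fricative as well.
The voiced uvular fricative is [ʁ], so /ɢ/ → [ʁ].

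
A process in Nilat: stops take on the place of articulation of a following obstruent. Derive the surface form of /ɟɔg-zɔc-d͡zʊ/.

The rule targets /g/ (voiced velar stop), which sits before the trigger /z/ (alveolar).
A voiced alveolar stop is [d], so the surface segment is [d].
The same rule applies at the second boundary: /c/ → [t] next to /d͡z/.

[ɟɔdzɔtd͡zʊ]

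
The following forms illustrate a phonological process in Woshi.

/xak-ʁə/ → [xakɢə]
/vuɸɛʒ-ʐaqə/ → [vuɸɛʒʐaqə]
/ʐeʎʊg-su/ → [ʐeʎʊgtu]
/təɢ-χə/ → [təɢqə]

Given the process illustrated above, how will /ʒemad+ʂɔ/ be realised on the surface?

The data show progressive manner assimilation: /ʁ/ → [ɢ] after /k/; /s/ → [t] after /g/; /χ/ → [q] after /ɢ/. In each pair only manner changes, matching the preceding consonant, while place and voice stay constant.
No alternation appears in [vuɸɛʒʐaqə]: there the adjacent consonants already agree in manner (/ʐ/ and /ʒ/ are both fricatives), so this form is consistent with the same rule.
/ʂ/ is a voiceless retroflex fricative. The preceding trigger /d/ is a stop, so /ʂ/ must become a stop as well.
Changing only its manner to stop gives [ʈ] — the voiceless retroflex stop.

[ʒemadʈɔ]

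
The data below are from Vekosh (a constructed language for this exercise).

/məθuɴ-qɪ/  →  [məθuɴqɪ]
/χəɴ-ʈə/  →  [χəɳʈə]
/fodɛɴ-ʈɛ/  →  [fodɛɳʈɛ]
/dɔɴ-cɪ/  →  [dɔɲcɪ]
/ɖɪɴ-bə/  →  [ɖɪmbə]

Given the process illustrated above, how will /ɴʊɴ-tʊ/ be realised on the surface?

The data show regressive place assimilation: /ɴ/ → [ɳ] before /ʈ/; /ɴ/ → [ɲ] before /c/; /ɴ/ → [m] before /b/. In each pair only place changes, matching the following consonant, while manner and voice stay constant.
Nothing changes in [məθuɴqɪ]: there the adjacent consonants already agree in place (/ɴ/ and /q/ are both uvular), so this form is consistent with the same rule.
/ɴ/ is a voiced uvular nasal. The following trigger /t/ is alveolar, so /ɴ/ must become alveolar as well.
The voiced alveolar nasal is [n], so /ɴ/ → [n].

[ɴʊntʊ]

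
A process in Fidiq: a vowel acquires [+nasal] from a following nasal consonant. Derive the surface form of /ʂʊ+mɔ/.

[ʂʊ̃mɔ]

/ʊ/ sits next to the nasal /m/ and is therefore nasalised to [ʊ̃].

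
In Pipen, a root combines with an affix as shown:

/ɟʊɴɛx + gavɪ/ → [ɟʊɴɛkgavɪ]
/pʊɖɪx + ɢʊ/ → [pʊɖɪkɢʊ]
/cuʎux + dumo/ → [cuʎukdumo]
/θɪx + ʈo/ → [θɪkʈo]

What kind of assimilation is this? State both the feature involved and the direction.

regressive manner assimilation

Comparing underlying and surface forms, /x/ → [k] is the alternation; the neighbouring /g/ is constant.
/x/ is a fricative while /g/ is a stop; the output [k] is a stop, matching the trigger — so the feature that spreads is manner.
Place and voice are unchanged, so the assimilation is partial, not total.
The other alternating forms pattern the same way: /x/ → [k] before /ɢ/ (fricative → stop, matching a stop); /x/ → [k] before /d/ (fricative → stop, matching a stop); /x/ → [k] before /ʈ/ (fricative → stop, matching a stop) — only manner changes, and always toward the following segment.
The trigger is the following segment, so the direction is regressive (anticipatory).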